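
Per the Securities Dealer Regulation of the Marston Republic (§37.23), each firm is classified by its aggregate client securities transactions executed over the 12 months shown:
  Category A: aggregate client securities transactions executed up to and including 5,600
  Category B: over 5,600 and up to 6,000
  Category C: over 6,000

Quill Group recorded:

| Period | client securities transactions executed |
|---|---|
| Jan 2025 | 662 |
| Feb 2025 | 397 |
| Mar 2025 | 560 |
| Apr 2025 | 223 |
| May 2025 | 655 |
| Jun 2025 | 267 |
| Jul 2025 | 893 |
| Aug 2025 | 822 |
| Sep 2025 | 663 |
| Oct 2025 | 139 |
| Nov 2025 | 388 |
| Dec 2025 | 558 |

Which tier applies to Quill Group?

Category C

Aggregate client securities transactions executed: 662 + 397 + 560 + 223 + 655 + 267 + 893 + 822 + 663 + 139 + 388 + 558 = 6,227.
6,227 > 6,000, so Category C applies.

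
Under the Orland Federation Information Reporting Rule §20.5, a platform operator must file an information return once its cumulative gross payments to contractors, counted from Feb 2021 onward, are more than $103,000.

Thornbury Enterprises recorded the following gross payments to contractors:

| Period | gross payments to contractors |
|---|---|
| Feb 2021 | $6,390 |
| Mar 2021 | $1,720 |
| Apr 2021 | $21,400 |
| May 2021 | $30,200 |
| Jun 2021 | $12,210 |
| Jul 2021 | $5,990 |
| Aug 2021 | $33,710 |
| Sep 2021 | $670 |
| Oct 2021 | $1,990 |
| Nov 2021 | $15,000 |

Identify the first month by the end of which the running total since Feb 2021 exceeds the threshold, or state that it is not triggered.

Through Feb 2021: $6,390
Through Mar 2021: $8,110
Through Apr 2021: $29,510
Through May 2021: $59,710
Through Jun 2021: $71,920
Through Jul 2021: $77,910
Through Aug 2021: $111,620 ← exceeds threshold

Aug 2021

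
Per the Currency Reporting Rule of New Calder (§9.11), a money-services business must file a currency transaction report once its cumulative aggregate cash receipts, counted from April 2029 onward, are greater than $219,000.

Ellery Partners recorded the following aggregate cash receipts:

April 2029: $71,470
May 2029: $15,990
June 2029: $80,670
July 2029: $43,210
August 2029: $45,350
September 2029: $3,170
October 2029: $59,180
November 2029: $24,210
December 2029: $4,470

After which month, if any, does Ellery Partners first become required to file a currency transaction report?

August 2029

Through April 2029: $71,470
Through May 2029: $87,460
Through June 2029: $168,130
Through July 2029: $211,340
Through August 2029: $256,690 ← exceeds threshold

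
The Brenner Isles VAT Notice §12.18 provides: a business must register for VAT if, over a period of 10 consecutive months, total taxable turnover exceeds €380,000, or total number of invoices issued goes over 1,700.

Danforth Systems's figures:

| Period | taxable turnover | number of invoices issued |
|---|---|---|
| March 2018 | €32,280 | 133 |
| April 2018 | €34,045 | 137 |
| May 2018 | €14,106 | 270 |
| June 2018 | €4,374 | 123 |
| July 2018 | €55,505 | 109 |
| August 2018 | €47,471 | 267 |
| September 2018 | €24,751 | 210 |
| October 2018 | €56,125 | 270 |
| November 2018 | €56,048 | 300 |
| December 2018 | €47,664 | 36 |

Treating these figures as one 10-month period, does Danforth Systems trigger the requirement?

Total taxable turnover: €32,280 + €34,045 + €14,106 + €4,374 + €55,505 + €47,471 + €24,751 + €56,125 + €56,048 + €47,664 = €372,369 (≤ €380,000).
Total number of invoices issued: 133 + 137 + 270 + 123 + 109 + 267 + 210 + 270 + 300 + 36 = 1,855 (> 1,700).
The test is 'or': at least one threshold is exceeded.

Yes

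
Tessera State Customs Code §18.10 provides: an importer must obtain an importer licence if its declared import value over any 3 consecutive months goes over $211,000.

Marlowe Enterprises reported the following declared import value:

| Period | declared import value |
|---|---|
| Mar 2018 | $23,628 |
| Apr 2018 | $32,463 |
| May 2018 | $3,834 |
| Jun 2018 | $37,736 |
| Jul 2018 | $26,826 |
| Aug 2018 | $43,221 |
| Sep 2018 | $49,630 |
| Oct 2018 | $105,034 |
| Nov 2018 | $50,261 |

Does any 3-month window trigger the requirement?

No

Mar 2018–May 2018: $23,628 + $32,463 + $3,834 = $59,925 (under)
Apr 2018–Jun 2018: $32,463 + $3,834 + $37,736 = $74,033 (under)
May 2018–Jul 2018: $3,834 + $37,736 + $26,826 = $68,396 (under)
Jun 2018–Aug 2018: $37,736 + $26,826 + $43,221 = $107,783 (under)
Jul 2018–Sep 2018: $26,826 + $43,221 + $49,630 = $119,677 (under)
Aug 2018–Oct 2018: $43,221 + $49,630 + $105,034 = $197,885 (under)
Sep 2018–Nov 2018: $49,630 + $105,034 + $50,261 = $204,925 (under)
No window exceeds $211,000.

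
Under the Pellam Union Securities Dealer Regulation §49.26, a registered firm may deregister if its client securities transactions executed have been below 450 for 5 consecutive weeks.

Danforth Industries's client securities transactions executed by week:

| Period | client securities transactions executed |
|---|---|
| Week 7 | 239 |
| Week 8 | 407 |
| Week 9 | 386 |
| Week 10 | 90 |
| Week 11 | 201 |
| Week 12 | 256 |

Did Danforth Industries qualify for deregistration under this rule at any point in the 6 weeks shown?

Weeks below 450: Week 7, Week 8, Week 9, Week 10, Week 11, Week 12.
Longest run of consecutive weeks below the threshold: 6.
6 ≥ 5, so Danforth Industries became eligible.

Yes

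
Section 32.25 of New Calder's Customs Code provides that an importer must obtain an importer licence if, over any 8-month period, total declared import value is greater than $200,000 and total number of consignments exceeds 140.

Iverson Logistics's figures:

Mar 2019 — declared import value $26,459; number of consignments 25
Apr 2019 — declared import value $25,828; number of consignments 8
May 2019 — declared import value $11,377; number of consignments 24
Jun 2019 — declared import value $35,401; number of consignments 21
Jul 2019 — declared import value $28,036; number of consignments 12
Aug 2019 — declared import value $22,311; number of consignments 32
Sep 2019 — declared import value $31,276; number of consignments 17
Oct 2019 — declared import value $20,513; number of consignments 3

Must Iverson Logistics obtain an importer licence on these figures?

Total declared import value: $26,459 + $25,828 + $11,377 + $35,401 + $28,036 + $22,311 + $31,276 + $20,513 = $201,201 (> $200,000).
Total number of consignments: 25 + 8 + 24 + 21 + 12 + 32 + 17 + 3 = 142 (> 140).
The test is 'and': both thresholds are exceeded.

Yes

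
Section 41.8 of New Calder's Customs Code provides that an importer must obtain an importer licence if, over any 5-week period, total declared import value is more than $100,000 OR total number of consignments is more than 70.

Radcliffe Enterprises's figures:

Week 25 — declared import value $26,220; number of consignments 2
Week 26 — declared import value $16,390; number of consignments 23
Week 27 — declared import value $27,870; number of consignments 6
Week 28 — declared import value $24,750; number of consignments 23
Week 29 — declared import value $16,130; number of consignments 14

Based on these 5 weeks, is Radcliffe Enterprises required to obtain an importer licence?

Total declared import value: $26,220 + $16,390 + $27,870 + $24,750 + $16,130 = $111,360 (> $100,000).
Total number of consignments: 2 + 23 + 6 + 23 + 14 = 68 (≤ 70).
The test is 'or': at least one threshold is exceeded.

Yes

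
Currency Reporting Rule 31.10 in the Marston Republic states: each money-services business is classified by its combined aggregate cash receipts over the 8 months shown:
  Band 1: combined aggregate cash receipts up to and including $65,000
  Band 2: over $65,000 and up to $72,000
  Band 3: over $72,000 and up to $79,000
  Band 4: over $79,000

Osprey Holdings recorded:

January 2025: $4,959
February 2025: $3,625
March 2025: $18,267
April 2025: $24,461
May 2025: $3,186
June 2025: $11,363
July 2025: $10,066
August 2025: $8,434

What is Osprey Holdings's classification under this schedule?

Combined aggregate cash receipts: $4,959 + $3,625 + $18,267 + $24,461 + $3,186 + $11,363 + $10,066 + $8,434 = $84,361.
$84,361 > $79,000, so Band 4 applies.

Band 4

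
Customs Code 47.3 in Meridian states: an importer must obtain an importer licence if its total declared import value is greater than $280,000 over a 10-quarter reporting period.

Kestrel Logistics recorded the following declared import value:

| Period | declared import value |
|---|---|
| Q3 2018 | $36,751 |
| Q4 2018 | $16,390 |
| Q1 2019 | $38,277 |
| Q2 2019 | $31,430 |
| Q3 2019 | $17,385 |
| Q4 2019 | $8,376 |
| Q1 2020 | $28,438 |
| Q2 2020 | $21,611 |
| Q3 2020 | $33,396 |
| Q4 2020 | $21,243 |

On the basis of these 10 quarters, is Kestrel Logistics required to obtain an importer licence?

Total declared import value: $36,751 + $16,390 + $38,277 + $31,430 + $17,385 + $8,376 + $28,438 + $21,611 + $33,396 + $21,243 = $253,297.
$253,297 ≤ $280,000, so the threshold is not exceeded.

No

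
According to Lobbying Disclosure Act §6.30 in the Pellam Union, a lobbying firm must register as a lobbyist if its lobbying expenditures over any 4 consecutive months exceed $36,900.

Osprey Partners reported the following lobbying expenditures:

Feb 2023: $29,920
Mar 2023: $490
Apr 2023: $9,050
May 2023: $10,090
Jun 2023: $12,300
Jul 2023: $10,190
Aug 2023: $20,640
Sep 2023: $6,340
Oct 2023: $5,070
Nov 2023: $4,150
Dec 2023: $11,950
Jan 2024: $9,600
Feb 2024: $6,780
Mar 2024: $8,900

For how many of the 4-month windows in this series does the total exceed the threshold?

6

Feb 2023–May 2023: $29,920 + $490 + $9,050 + $10,090 = $49,550 (over)
Mar 2023–Jun 2023: $490 + $9,050 + $10,090 + $12,300 = $31,930 (under)
Apr 2023–Jul 2023: $9,050 + $10,090 + $12,300 + $10,190 = $41,630 (over)
May 2023–Aug 2023: $10,090 + $12,300 + $10,190 + $20,640 = $53,220 (over)
Jun 2023–Sep 2023: $12,300 + $10,190 + $20,640 + $6,340 = $49,470 (over)
Jul 2023–Oct 2023: $10,190 + $20,640 + $6,340 + $5,070 = $42,240 (over)
Aug 2023–Nov 2023: $20,640 + $6,340 + $5,070 + $4,150 = $36,200 (under)
Sep 2023–Dec 2023: $6,340 + $5,070 + $4,150 + $11,950 = $27,510 (under)
Oct 2023–Jan 2024: $5,070 + $4,150 + $11,950 + $9,600 = $30,770 (under)
Nov 2023–Feb 2024: $4,150 + $11,950 + $9,600 + $6,780 = $32,480 (under)
Dec 2023–Mar 2024: $11,950 + $9,600 + $6,780 + $8,900 = $37,230 (over)
6 windows exceed the threshold.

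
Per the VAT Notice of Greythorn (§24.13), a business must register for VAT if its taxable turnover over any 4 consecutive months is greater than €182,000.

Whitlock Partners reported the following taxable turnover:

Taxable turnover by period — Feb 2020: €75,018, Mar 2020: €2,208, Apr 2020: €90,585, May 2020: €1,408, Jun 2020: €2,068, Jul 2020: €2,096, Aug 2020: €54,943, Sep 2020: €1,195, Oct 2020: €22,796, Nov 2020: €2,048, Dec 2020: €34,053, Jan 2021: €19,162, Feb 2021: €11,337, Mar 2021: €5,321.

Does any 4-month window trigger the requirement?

Feb 2020–May 2020: €75,018 + €2,208 + €90,585 + €1,408 = €169,219 (under)
Mar 2020–Jun 2020: €2,208 + €90,585 + €1,408 + €2,068 = €96,269 (under)
Apr 2020–Jul 2020: €90,585 + €1,408 + €2,068 + €2,096 = €96,157 (under)
May 2020–Aug 2020: €1,408 + €2,068 + €2,096 + €54,943 = €60,515 (under)
Jun 2020–Sep 2020: €2,068 + €2,096 + €54,943 + €1,195 = €60,302 (under)
Jul 2020–Oct 2020: €2,096 + €54,943 + €1,195 + €22,796 = €81,030 (under)
Aug 2020–Nov 2020: €54,943 + €1,195 + €22,796 + €2,048 = €80,982 (under)
Sep 2020–Dec 2020: €1,195 + €22,796 + €2,048 + €34,053 = €60,092 (under)
Oct 2020–Jan 2021: €22,796 + €2,048 + €34,053 + €19,162 = €78,059 (under)
Nov 2020–Feb 2021: €2,048 + €34,053 + €19,162 + €11,337 = €66,600 (under)
Dec 2020–Mar 2021: €34,053 + €19,162 + €11,337 + €5,321 = €69,873 (under)
No window exceeds €182,000.

No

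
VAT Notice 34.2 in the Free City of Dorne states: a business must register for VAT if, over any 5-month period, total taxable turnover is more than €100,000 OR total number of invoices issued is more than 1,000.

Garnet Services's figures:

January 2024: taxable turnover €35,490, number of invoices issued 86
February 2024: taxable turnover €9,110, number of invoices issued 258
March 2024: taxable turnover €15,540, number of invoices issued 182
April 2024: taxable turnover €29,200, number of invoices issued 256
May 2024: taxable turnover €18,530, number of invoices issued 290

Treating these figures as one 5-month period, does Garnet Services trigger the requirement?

Total taxable turnover: €35,490 + €9,110 + €15,540 + €29,200 + €18,530 = €107,870 (> €100,000).
Total number of invoices issued: 86 + 258 + 182 + 256 + 290 = 1,072 (> 1,000).
The test is 'or': at least one threshold is exceeded.

Yes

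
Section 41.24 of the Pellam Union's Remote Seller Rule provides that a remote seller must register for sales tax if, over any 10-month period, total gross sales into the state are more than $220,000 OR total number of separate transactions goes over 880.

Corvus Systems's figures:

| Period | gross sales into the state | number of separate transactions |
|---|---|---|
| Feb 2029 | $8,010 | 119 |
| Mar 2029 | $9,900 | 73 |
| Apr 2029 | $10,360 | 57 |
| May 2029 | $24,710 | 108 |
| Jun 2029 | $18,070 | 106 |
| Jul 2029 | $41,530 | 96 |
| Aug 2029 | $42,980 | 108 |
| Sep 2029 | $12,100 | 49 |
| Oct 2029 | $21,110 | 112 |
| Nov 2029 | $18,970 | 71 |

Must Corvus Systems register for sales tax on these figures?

Total gross sales into the state: $8,010 + $9,900 + $10,360 + $24,710 + $18,070 + $41,530 + $42,980 + $12,100 + $21,110 + $18,970 = $207,740 (≤ $220,000).
Total number of separate transactions: 119 + 73 + 57 + 108 + 106 + 96 + 108 + 49 + 112 + 71 = 899 (> 880).
The test is 'or': at least one threshold is exceeded.

Yes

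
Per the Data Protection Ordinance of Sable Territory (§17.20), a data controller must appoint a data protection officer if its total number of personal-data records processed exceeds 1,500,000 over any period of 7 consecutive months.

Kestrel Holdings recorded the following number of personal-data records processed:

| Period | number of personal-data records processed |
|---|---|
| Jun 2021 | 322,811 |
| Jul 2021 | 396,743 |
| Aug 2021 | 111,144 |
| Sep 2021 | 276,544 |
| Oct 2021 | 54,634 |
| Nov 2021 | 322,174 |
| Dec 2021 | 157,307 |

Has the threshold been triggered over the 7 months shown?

Yes

Total number of personal-data records processed: 322,811 + 396,743 + 111,144 + 276,544 + 54,634 + 322,174 + 157,307 = 1,641,357.
1,641,357 > 1,500,000, so the threshold is exceeded.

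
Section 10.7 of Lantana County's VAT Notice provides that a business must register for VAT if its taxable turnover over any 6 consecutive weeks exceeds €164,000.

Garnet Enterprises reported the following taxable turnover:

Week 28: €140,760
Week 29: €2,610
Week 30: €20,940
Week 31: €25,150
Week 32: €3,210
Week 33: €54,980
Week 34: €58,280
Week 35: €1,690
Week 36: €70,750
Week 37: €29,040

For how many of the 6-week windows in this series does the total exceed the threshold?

Week 28–Week 33: €140,760 + €2,610 + €20,940 + €25,150 + €3,210 + €54,980 = €247,650 (over)
Week 29–Week 34: €2,610 + €20,940 + €25,150 + €3,210 + €54,980 + €58,280 = €165,170 (over)
Week 30–Week 35: €20,940 + €25,150 + €3,210 + €54,980 + €58,280 + €1,690 = €164,250 (over)
Week 31–Week 36: €25,150 + €3,210 + €54,980 + €58,280 + €1,690 + €70,750 = €214,060 (over)
Week 32–Week 37: €3,210 + €54,980 + €58,280 + €1,690 + €70,750 + €29,040 = €217,950 (over)
5 windows exceed the threshold.

5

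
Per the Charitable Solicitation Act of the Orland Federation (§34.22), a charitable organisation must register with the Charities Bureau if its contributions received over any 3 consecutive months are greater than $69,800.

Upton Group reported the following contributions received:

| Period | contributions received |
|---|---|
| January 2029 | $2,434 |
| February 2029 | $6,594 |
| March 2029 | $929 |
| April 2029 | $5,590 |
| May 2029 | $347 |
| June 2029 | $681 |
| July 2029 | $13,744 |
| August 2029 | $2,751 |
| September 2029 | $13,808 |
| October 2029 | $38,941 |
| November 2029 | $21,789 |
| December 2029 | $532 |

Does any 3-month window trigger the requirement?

Yes

January 2029–March 2029: $2,434 + $6,594 + $929 = $9,957 (under)
February 2029–April 2029: $6,594 + $929 + $5,590 = $13,113 (under)
March 2029–May 2029: $929 + $5,590 + $347 = $6,866 (under)
April 2029–June 2029: $5,590 + $347 + $681 = $6,618 (under)
May 2029–July 2029: $347 + $681 + $13,744 = $14,772 (under)
June 2029–August 2029: $681 + $13,744 + $2,751 = $17,176 (under)
July 2029–September 2029: $13,744 + $2,751 + $13,808 = $30,303 (under)
August 2029–October 2029: $2,751 + $13,808 + $38,941 = $55,500 (under)
September 2029–November 2029: $13,808 + $38,941 + $21,789 = $74,538 (over)
October 2029–December 2029: $38,941 + $21,789 + $532 = $61,262 (under)
At least one window exceeds $69,800.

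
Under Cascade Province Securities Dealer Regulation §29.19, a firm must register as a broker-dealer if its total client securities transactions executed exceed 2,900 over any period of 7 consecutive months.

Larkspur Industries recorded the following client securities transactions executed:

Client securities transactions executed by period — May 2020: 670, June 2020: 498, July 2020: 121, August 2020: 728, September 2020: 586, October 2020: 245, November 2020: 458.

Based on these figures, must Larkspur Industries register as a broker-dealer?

Yes

Total client securities transactions executed: 670 + 498 + 121 + 728 + 586 + 245 + 458 = 3,306.
3,306 > 2,900, so the threshold is exceeded.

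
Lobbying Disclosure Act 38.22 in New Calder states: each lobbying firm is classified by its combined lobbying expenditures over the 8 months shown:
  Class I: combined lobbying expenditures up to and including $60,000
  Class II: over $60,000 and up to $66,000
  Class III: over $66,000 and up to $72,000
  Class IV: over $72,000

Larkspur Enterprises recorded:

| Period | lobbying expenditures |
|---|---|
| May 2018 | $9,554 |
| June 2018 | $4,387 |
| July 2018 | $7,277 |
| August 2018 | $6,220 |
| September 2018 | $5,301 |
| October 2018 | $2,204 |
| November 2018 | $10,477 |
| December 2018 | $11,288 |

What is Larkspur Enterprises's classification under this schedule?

Combined lobbying expenditures: $9,554 + $4,387 + $7,277 + $6,220 + $5,301 + $2,204 + $10,477 + $11,288 = $56,708.
$56,708 ≤ $60,000, so Class I applies.

Class I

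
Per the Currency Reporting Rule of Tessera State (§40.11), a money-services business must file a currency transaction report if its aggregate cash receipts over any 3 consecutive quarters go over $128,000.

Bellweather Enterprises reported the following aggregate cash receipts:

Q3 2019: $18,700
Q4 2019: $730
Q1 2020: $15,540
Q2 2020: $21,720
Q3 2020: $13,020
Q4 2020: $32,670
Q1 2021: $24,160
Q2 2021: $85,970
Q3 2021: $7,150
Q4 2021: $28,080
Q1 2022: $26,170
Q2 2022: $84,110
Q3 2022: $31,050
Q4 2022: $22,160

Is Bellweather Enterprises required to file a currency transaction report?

Q3 2019–Q1 2020: $18,700 + $730 + $15,540 = $34,970 (under)
Q4 2019–Q2 2020: $730 + $15,540 + $21,720 = $37,990 (under)
Q1 2020–Q3 2020: $15,540 + $21,720 + $13,020 = $50,280 (under)
Q2 2020–Q4 2020: $21,720 + $13,020 + $32,670 = $67,410 (under)
Q3 2020–Q1 2021: $13,020 + $32,670 + $24,160 = $69,850 (under)
Q4 2020–Q2 2021: $32,670 + $24,160 + $85,970 = $142,800 (over)
Q1 2021–Q3 2021: $24,160 + $85,970 + $7,150 = $117,280 (under)
Q2 2021–Q4 2021: $85,970 + $7,150 + $28,080 = $121,200 (under)
Q3 2021–Q1 2022: $7,150 + $28,080 + $26,170 = $61,400 (under)
Q4 2021–Q2 2022: $28,080 + $26,170 + $84,110 = $138,360 (over)
Q1 2022–Q3 2022: $26,170 + $84,110 + $31,050 = $141,330 (over)
Q2 2022–Q4 2022: $84,110 + $31,050 + $22,160 = $137,320 (over)
At least one window exceeds $128,000.

Yes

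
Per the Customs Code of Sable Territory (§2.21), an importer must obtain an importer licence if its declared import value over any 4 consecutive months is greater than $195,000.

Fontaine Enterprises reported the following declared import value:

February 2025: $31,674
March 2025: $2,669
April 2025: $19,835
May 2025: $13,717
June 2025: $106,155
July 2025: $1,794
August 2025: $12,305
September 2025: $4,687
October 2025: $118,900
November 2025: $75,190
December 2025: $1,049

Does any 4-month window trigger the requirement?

Yes

February 2025–May 2025: $31,674 + $2,669 + $19,835 + $13,717 = $67,895 (under)
March 2025–June 2025: $2,669 + $19,835 + $13,717 + $106,155 = $142,376 (under)
April 2025–July 2025: $19,835 + $13,717 + $106,155 + $1,794 = $141,501 (under)
May 2025–August 2025: $13,717 + $106,155 + $1,794 + $12,305 = $133,971 (under)
June 2025–September 2025: $106,155 + $1,794 + $12,305 + $4,687 = $124,941 (under)
July 2025–October 2025: $1,794 + $12,305 + $4,687 + $118,900 = $137,686 (under)
August 2025–November 2025: $12,305 + $4,687 + $118,900 + $75,190 = $211,082 (over)
September 2025–December 2025: $4,687 + $118,900 + $75,190 + $1,049 = $199,826 (over)
At least one window exceeds $195,000.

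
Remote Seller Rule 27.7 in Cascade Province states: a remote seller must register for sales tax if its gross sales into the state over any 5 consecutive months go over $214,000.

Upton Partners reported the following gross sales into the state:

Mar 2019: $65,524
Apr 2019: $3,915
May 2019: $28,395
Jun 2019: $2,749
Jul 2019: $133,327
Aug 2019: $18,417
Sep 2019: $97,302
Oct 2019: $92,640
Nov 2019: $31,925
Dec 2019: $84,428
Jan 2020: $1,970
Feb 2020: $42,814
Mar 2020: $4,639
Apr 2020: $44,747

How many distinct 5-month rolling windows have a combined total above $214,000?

Mar 2019–Jul 2019: $65,524 + $3,915 + $28,395 + $2,749 + $133,327 = $233,910 (over)
Apr 2019–Aug 2019: $3,915 + $28,395 + $2,749 + $133,327 + $18,417 = $186,803 (under)
May 2019–Sep 2019: $28,395 + $2,749 + $133,327 + $18,417 + $97,302 = $280,190 (over)
Jun 2019–Oct 2019: $2,749 + $133,327 + $18,417 + $97,302 + $92,640 = $344,435 (over)
Jul 2019–Nov 2019: $133,327 + $18,417 + $97,302 + $92,640 + $31,925 = $373,611 (over)
Aug 2019–Dec 2019: $18,417 + $97,302 + $92,640 + $31,925 + $84,428 = $324,712 (over)
Sep 2019–Jan 2020: $97,302 + $92,640 + $31,925 + $84,428 + $1,970 = $308,265 (over)
Oct 2019–Feb 2020: $92,640 + $31,925 + $84,428 + $1,970 + $42,814 = $253,777 (over)
Nov 2019–Mar 2020: $31,925 + $84,428 + $1,970 + $42,814 + $4,639 = $165,776 (under)
Dec 2019–Apr 2020: $84,428 + $1,970 + $42,814 + $4,639 + $44,747 = $178,598 (under)
7 windows exceed the threshold.

7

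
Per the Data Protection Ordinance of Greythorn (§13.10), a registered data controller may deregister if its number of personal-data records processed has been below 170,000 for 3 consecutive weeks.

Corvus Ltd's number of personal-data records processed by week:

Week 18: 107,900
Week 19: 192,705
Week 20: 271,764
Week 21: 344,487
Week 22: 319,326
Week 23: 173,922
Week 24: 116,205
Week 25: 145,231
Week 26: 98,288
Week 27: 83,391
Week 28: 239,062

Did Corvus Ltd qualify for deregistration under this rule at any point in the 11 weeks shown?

Yes

Weeks below 170,000: Week 18, Week 24, Week 25, Week 26, Week 27.
Longest run of consecutive weeks below the threshold: 4.
4 ≥ 3, so Corvus Ltd became eligible.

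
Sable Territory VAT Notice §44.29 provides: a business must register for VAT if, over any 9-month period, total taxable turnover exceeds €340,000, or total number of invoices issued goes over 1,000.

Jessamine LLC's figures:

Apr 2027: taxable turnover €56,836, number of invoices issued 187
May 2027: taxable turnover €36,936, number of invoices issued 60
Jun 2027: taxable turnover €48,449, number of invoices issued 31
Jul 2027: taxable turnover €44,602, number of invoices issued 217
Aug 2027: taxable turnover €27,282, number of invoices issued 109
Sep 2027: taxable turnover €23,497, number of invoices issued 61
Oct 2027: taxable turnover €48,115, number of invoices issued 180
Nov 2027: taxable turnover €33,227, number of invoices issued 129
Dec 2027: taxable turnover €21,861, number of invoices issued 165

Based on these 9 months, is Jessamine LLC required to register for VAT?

Yes

Total taxable turnover: €56,836 + €36,936 + €48,449 + €44,602 + €27,282 + €23,497 + €48,115 + €33,227 + €21,861 = €340,805 (> €340,000).
Total number of invoices issued: 187 + 60 + 31 + 217 + 109 + 61 + 180 + 129 + 165 = 1,139 (> 1,000).
The test is 'or': at least one threshold is exceeded.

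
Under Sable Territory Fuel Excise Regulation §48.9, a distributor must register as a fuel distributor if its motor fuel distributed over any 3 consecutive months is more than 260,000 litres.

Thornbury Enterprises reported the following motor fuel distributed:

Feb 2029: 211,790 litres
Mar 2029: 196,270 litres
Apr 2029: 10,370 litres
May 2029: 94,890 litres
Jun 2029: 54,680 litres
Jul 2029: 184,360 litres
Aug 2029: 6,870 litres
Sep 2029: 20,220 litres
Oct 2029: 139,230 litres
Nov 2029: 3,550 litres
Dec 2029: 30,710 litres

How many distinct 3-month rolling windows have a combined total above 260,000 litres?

Feb 2029–Apr 2029: 211,790 litres + 196,270 litres + 10,370 litres = 418,430 litres (over)
Mar 2029–May 2029: 196,270 litres + 10,370 litres + 94,890 litres = 301,530 litres (over)
Apr 2029–Jun 2029: 10,370 litres + 94,890 litres + 54,680 litres = 159,940 litres (under)
May 2029–Jul 2029: 94,890 litres + 54,680 litres + 184,360 litres = 333,930 litres (over)
Jun 2029–Aug 2029: 54,680 litres + 184,360 litres + 6,870 litres = 245,910 litres (under)
Jul 2029–Sep 2029: 184,360 litres + 6,870 litres + 20,220 litres = 211,450 litres (under)
Aug 2029–Oct 2029: 6,870 litres + 20,220 litres + 139,230 litres = 166,320 litres (under)
Sep 2029–Nov 2029: 20,220 litres + 139,230 litres + 3,550 litres = 163,000 litres (under)
Oct 2029–Dec 2029: 139,230 litres + 3,550 litres + 30,710 litres = 173,490 litres (under)
3 windows exceed the threshold.

3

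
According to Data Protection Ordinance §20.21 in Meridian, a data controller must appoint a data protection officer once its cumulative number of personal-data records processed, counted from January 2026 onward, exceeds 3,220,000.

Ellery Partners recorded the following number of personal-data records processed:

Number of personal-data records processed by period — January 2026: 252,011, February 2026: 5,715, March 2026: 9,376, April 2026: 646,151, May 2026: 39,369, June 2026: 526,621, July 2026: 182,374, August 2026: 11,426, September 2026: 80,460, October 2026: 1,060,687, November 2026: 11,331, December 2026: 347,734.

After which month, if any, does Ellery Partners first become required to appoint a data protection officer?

Through January 2026: 252,011
Through February 2026: 257,726
Through March 2026: 267,102
Through April 2026: 913,253
Through May 2026: 952,622
Through June 2026: 1,479,243
Through July 2026: 1,661,617
Through August 2026: 1,673,043
Through September 2026: 1,753,503
Through October 2026: 2,814,190
Through November 2026: 2,825,521
Through December 2026: 3,173,255
Final cumulative total 3,173,255 ≤ 3,220,000; the threshold is never exceeded.

Not triggered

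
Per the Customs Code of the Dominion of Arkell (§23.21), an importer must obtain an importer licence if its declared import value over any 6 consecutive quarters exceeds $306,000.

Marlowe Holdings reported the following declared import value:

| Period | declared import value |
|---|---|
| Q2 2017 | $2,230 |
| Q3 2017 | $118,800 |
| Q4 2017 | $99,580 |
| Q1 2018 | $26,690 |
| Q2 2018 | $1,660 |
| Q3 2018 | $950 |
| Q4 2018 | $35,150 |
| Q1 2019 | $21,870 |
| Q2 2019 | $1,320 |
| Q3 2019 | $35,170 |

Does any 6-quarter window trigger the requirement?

Q2 2017–Q3 2018: $2,230 + $118,800 + $99,580 + $26,690 + $1,660 + $950 = $249,910 (under)
Q3 2017–Q4 2018: $118,800 + $99,580 + $26,690 + $1,660 + $950 + $35,150 = $282,830 (under)
Q4 2017–Q1 2019: $99,580 + $26,690 + $1,660 + $950 + $35,150 + $21,870 = $185,900 (under)
Q1 2018–Q2 2019: $26,690 + $1,660 + $950 + $35,150 + $21,870 + $1,320 = $87,640 (under)
Q2 2018–Q3 2019: $1,660 + $950 + $35,150 + $21,870 + $1,320 + $35,170 = $96,120 (under)
No window exceeds $306,000.

No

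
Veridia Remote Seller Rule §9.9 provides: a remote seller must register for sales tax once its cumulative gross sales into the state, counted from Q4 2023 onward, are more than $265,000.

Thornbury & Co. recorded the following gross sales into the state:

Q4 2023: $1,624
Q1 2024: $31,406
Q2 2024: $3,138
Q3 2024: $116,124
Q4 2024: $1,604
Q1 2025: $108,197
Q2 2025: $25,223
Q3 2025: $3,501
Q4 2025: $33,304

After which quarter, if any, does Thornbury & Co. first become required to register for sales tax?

Through Q4 2023: $1,624
Through Q1 2024: $33,030
Through Q2 2024: $36,168
Through Q3 2024: $152,292
Through Q4 2024: $153,896
Through Q1 2025: $262,093
Through Q2 2025: $287,316 ← exceeds threshold

Q2 2025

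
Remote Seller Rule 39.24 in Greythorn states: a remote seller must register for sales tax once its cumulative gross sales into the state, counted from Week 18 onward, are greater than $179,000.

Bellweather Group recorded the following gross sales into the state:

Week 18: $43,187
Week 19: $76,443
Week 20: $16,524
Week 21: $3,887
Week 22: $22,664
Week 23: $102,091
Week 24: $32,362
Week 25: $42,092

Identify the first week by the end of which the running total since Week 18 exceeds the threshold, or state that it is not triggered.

Through Week 18: $43,187
Through Week 19: $119,630
Through Week 20: $136,154
Through Week 21: $140,041
Through Week 22: $162,705
Through Week 23: $264,796 ← exceeds threshold

Week 23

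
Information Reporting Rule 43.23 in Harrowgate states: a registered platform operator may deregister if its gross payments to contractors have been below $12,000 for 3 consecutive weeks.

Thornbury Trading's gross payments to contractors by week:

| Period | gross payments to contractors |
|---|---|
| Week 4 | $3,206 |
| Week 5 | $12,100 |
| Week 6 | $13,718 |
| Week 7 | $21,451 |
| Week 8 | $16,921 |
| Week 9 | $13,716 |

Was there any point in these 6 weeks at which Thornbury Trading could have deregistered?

Weeks below $12,000: Week 4.
Longest run of consecutive weeks below the threshold: 1.
1 < 3, so Thornbury Trading never became eligible.

No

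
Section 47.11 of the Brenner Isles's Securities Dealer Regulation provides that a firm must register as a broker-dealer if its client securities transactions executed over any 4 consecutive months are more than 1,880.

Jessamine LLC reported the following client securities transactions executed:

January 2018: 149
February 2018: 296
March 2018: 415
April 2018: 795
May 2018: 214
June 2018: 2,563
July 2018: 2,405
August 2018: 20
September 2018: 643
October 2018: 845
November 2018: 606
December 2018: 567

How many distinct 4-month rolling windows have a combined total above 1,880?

January 2018–April 2018: 149 + 296 + 415 + 795 = 1,655 (under)
February 2018–May 2018: 296 + 415 + 795 + 214 = 1,720 (under)
March 2018–June 2018: 415 + 795 + 214 + 2,563 = 3,987 (over)
April 2018–July 2018: 795 + 214 + 2,563 + 2,405 = 5,977 (over)
May 2018–August 2018: 214 + 2,563 + 2,405 + 20 = 5,202 (over)
June 2018–September 2018: 2,563 + 2,405 + 20 + 643 = 5,631 (over)
July 2018–October 2018: 2,405 + 20 + 643 + 845 = 3,913 (over)
August 2018–November 2018: 20 + 643 + 845 + 606 = 2,114 (over)
September 2018–December 2018: 643 + 845 + 606 + 567 = 2,661 (over)
7 windows exceed the threshold.

7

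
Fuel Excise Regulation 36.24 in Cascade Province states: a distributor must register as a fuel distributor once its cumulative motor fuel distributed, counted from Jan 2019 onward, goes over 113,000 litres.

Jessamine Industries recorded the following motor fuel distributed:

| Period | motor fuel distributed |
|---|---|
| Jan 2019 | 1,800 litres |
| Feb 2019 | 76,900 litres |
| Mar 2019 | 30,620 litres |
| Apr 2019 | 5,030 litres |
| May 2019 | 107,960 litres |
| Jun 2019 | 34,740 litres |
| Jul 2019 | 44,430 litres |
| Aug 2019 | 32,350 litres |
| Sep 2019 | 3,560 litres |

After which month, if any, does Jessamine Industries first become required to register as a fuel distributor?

Apr 2019

Through Jan 2019: 1,800 litres
Through Feb 2019: 78,700 litres
Through Mar 2019: 109,320 litres
Through Apr 2019: 114,350 litres ← exceeds threshold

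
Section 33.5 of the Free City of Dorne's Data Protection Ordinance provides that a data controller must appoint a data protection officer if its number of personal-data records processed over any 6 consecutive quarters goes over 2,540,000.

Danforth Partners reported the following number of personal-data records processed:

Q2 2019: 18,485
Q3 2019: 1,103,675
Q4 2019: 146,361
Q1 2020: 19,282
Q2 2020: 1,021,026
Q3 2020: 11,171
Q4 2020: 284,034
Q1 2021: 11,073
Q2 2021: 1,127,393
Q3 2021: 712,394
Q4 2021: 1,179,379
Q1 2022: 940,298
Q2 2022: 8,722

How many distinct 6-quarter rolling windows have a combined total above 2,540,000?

5

Q2 2019–Q3 2020: 18,485 + 1,103,675 + 146,361 + 19,282 + 1,021,026 + 11,171 = 2,320,000 (under)
Q3 2019–Q4 2020: 1,103,675 + 146,361 + 19,282 + 1,021,026 + 11,171 + 284,034 = 2,585,549 (over)
Q4 2019–Q1 2021: 146,361 + 19,282 + 1,021,026 + 11,171 + 284,034 + 11,073 = 1,492,947 (under)
Q1 2020–Q2 2021: 19,282 + 1,021,026 + 11,171 + 284,034 + 11,073 + 1,127,393 = 2,473,979 (under)
Q2 2020–Q3 2021: 1,021,026 + 11,171 + 284,034 + 11,073 + 1,127,393 + 712,394 = 3,167,091 (over)
Q3 2020–Q4 2021: 11,171 + 284,034 + 11,073 + 1,127,393 + 712,394 + 1,179,379 = 3,325,444 (over)
Q4 2020–Q1 2022: 284,034 + 11,073 + 1,127,393 + 712,394 + 1,179,379 + 940,298 = 4,254,571 (over)
Q1 2021–Q2 2022: 11,073 + 1,127,393 + 712,394 + 1,179,379 + 940,298 + 8,722 = 3,979,259 (over)
5 windows exceed the threshold.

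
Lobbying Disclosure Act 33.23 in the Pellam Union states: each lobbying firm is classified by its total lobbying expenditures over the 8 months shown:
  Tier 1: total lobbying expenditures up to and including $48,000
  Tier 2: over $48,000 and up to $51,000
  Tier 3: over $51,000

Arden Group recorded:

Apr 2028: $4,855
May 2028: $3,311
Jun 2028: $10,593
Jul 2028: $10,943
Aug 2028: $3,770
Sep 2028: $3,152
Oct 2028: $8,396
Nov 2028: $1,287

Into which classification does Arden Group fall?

Tier 1

Total lobbying expenditures: $4,855 + $3,311 + $10,593 + $10,943 + $3,770 + $3,152 + $8,396 + $1,287 = $46,307.
$46,307 ≤ $48,000, so Tier 1 applies.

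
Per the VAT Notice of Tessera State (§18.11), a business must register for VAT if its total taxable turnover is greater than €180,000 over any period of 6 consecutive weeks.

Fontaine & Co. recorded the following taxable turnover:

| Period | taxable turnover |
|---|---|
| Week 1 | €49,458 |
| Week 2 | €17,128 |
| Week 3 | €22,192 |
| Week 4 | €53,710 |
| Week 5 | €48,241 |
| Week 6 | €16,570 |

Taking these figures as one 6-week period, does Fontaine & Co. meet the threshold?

Yes

Total taxable turnover: €49,458 + €17,128 + €22,192 + €53,710 + €48,241 + €16,570 = €207,299.
€207,299 > €180,000, so the threshold is exceeded.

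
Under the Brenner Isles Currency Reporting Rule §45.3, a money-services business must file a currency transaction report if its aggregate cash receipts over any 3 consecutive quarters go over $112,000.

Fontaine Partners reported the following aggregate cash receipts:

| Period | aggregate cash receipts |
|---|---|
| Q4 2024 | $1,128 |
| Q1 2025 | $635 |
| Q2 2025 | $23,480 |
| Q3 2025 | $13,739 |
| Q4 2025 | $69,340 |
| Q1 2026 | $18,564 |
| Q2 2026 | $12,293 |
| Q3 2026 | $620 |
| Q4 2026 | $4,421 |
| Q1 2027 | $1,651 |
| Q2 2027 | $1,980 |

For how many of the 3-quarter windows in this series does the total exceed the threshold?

0

Q4 2024–Q2 2025: $1,128 + $635 + $23,480 = $25,243 (under)
Q1 2025–Q3 2025: $635 + $23,480 + $13,739 = $37,854 (under)
Q2 2025–Q4 2025: $23,480 + $13,739 + $69,340 = $106,559 (under)
Q3 2025–Q1 2026: $13,739 + $69,340 + $18,564 = $101,643 (under)
Q4 2025–Q2 2026: $69,340 + $18,564 + $12,293 = $100,197 (under)
Q1 2026–Q3 2026: $18,564 + $12,293 + $620 = $31,477 (under)
Q2 2026–Q4 2026: $12,293 + $620 + $4,421 = $17,334 (under)
Q3 2026–Q1 2027: $620 + $4,421 + $1,651 = $6,692 (under)
Q4 2026–Q2 2027: $4,421 + $1,651 + $1,980 = $8,052 (under)
0 windows exceed the threshold.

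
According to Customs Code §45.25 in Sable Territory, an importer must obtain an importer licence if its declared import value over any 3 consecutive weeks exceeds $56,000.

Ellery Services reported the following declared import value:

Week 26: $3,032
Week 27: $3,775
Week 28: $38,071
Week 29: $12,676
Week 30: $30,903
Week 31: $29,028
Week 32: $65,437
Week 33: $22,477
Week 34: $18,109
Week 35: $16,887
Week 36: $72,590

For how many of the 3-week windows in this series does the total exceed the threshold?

Week 26–Week 28: $3,032 + $3,775 + $38,071 = $44,878 (under)
Week 27–Week 29: $3,775 + $38,071 + $12,676 = $54,522 (under)
Week 28–Week 30: $38,071 + $12,676 + $30,903 = $81,650 (over)
Week 29–Week 31: $12,676 + $30,903 + $29,028 = $72,607 (over)
Week 30–Week 32: $30,903 + $29,028 + $65,437 = $125,368 (over)
Week 31–Week 33: $29,028 + $65,437 + $22,477 = $116,942 (over)
Week 32–Week 34: $65,437 + $22,477 + $18,109 = $106,023 (over)
Week 33–Week 35: $22,477 + $18,109 + $16,887 = $57,473 (over)
Week 34–Week 36: $18,109 + $16,887 + $72,590 = $107,586 (over)
7 windows exceed the threshold.

7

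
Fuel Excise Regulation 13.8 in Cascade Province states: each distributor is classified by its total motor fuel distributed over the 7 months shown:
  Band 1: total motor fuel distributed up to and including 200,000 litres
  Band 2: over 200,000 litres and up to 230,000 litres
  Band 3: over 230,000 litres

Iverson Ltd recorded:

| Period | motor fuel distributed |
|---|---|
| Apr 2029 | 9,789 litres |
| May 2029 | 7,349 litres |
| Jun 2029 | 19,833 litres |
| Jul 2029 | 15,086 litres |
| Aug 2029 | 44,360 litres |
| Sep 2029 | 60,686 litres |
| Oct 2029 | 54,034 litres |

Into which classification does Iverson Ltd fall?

Band 2

Total motor fuel distributed: 9,789 litres + 7,349 litres + 19,833 litres + 15,086 litres + 44,360 litres + 60,686 litres + 54,034 litres = 211,137 litres.
200,000 litres < 211,137 litres ≤ 230,000 litres, so Band 2 applies.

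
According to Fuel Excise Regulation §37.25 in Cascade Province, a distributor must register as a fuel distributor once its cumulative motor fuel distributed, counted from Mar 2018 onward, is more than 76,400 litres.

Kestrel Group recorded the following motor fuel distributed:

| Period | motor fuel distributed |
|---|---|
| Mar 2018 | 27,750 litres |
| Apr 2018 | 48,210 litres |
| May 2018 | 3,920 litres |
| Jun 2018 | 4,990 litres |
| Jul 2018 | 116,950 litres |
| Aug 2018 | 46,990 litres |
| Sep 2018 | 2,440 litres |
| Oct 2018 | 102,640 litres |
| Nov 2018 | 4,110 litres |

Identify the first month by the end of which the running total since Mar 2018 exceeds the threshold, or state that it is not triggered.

May 2018

Through Mar 2018: 27,750 litres
Through Apr 2018: 75,960 litres
Through May 2018: 79,880 litres ← exceeds threshold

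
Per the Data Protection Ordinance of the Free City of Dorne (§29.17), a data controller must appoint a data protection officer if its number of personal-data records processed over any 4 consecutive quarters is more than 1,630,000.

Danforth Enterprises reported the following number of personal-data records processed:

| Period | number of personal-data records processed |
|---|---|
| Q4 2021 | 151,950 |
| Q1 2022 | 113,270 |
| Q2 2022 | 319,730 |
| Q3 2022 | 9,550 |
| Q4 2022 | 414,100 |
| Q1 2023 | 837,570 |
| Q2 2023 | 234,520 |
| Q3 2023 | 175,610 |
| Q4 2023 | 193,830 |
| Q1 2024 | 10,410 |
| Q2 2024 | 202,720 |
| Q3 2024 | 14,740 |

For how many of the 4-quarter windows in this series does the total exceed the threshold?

1

Q4 2021–Q3 2022: 151,950 + 113,270 + 319,730 + 9,550 = 594,500 (under)
Q1 2022–Q4 2022: 113,270 + 319,730 + 9,550 + 414,100 = 856,650 (under)
Q2 2022–Q1 2023: 319,730 + 9,550 + 414,100 + 837,570 = 1,580,950 (under)
Q3 2022–Q2 2023: 9,550 + 414,100 + 837,570 + 234,520 = 1,495,740 (under)
Q4 2022–Q3 2023: 414,100 + 837,570 + 234,520 + 175,610 = 1,661,800 (over)
Q1 2023–Q4 2023: 837,570 + 234,520 + 175,610 + 193,830 = 1,441,530 (under)
Q2 2023–Q1 2024: 234,520 + 175,610 + 193,830 + 10,410 = 614,370 (under)
Q3 2023–Q2 2024: 175,610 + 193,830 + 10,410 + 202,720 = 582,570 (under)
Q4 2023–Q3 2024: 193,830 + 10,410 + 202,720 + 14,740 = 421,700 (under)
1 window exceeds the threshold.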